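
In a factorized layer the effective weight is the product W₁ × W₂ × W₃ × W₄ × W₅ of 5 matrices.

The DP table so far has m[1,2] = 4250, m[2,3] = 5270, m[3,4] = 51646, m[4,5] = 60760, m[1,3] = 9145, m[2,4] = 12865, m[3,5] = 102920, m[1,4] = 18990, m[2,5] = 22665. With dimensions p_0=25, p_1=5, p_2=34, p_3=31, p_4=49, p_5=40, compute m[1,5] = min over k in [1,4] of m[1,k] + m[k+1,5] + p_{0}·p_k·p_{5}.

m[1,5] = min over k∈[1,4] of m[1,k]+m[k+1,5]+p_{0}·p_k·p_{5}.
k=1: 0 + 22665 + 25·5·40 = 27665; k=2: 4250 + 102920 + 25·34·40 = 141170; k=3: 9145 + 60760 + 25·31·40 = 100905; k=4: 18990 + 0 + 25·49·40 = 67990.
Minimum: 27665 at k=1.

27665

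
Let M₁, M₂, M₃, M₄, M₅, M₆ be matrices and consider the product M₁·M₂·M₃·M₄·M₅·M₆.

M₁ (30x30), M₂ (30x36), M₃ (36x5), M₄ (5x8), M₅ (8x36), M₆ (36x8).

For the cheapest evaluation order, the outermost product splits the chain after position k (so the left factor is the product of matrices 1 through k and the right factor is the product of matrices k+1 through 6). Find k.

Adjacent pairs: M₁M₂ = 30·30·36 = 32400; M₂M₃ = 30·36·5 = 5400; M₃M₄ = 36·5·8 = 1440; M₄M₅ = 5·8·36 = 1440; M₅M₆ = 8·36·8 = 2304.
Length 3: M₁..M₃: k=1: 0+5400+30·30·5=9900; k=2: 32400+0+30·36·5=37800 → min 9900 | M₂..M₄: k=2: 0+1440+30·36·8=10080; k=3: 5400+0+30·5·8=6600 → min 6600 | M₃..M₅: k=3: 0+1440+36·5·36=7920; k=4: 1440+0+36·8·36=11808 → min 7920 | M₄..M₆: k=4: 0+2304+5·8·8=2624; k=5: 1440+0+5·36·8=2880 → min 2624.
Length 4: M₁..M₄: k=1: 0+6600+30·30·8=13800; k=2: 32400+1440+30·36·8=42480; k=3: 9900+0+30·5·8=11100 → min 11100 | M₂..M₅: k=2: 0+7920+30·36·36=46800; k=3: 5400+1440+30·5·36=12240; k=4: 6600+0+30·8·36=15240 → min 12240 | M₃..M₆: k=3: 0+2624+36·5·8=4064; k=4: 1440+2304+36·8·8=6048; k=5: 7920+0+36·36·8=18288 → min 4064.
Length 5: M₁..M₅: k=1: 0+12240+30·30·36=44640; k=2: 32400+7920+30·36·36=79200; k=3: 9900+1440+30·5·36=16740; k=4: 11100+0+30·8·36=19740 → min 16740 | M₂..M₆: k=2: 0+4064+30·36·8=12704; k=3: 5400+2624+30·5·8=9224; k=4: 6600+2304+30·8·8=10824; k=5: 12240+0+30·36·8=20880 → min 9224.
Top-level splits: k=1: (M₁..M₁)·(M₂..M₆) → 0+9224+30·30·8 = 16424; k=2: (M₁..M₂)·(M₃..M₆) → 32400+4064+30·36·8 = 45104; k=3: (M₁..M₃)·(M₄..M₆) → 9900+2624+30·5·8 = 13724; k=4: (M₁..M₄)·(M₅..M₆) → 11100+2304+30·8·8 = 15324; k=5: (M₁..M₅)·(M₆..M₆) → 16740+0+30·36·8 = 25380.
Best split is after M₃, i.e. k = 3.

3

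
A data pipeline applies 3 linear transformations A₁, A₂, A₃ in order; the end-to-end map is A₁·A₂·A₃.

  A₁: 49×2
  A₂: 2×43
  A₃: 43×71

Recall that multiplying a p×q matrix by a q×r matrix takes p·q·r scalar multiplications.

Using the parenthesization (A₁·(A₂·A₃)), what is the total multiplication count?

13064

(A₂·A₃): 2×43 by 43×71 → 2×71, cost 2·43·71 = 6106
(A₁·(A₂·A₃)): 49×2 by 2×71 → 49×71, cost 49·2·71 = 6958; cumulative 13064
Total: 13064 scalar multiplications.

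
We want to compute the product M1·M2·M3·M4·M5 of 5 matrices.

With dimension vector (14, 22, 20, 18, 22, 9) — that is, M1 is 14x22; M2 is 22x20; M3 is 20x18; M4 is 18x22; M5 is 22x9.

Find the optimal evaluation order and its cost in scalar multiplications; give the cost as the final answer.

Adjacent pairs: M1M2 = 14·22·20 = 6160; M2M3 = 22·20·18 = 7920; M3M4 = 20·18·22 = 7920; M4M5 = 18·22·9 = 3564.
Length 3: M1..M3: k=1: 0+7920+14·22·18=13464; k=2: 6160+0+14·20·18=11200 → min 11200 | M2..M4: k=2: 0+7920+22·20·22=17600; k=3: 7920+0+22·18·22=16632 → min 16632 | M3..M5: k=3: 0+3564+20·18·9=6804; k=4: 7920+0+20·22·9=11880 → min 6804.
Length 4: M1..M4: k=1: 0+16632+14·22·22=23408; k=2: 6160+7920+14·20·22=20240; k=3: 11200+0+14·18·22=16744 → min 16744 | M2..M5: k=2: 0+6804+22·20·9=10764; k=3: 7920+3564+22·18·9=15048; k=4: 16632+0+22·22·9=20988 → min 10764.
Length 5: M1..M5: k=1: 0+10764+14·22·9=13536; k=2: 6160+6804+14·20·9=15484; k=3: 11200+3564+14·18·9=17032; k=4: 16744+0+14·22·9=19516 → min 13536.
Optimal parenthesization: (M1·(M2·(M3·(M4·M5)))) with cost 13536.

13536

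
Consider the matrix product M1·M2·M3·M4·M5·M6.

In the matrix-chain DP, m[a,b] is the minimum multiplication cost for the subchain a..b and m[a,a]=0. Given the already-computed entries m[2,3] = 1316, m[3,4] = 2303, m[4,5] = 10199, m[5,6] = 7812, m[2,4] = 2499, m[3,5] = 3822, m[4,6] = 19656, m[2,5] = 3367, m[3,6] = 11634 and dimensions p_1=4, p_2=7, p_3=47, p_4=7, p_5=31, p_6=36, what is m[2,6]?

7831

m[2,6] = min over k∈[2,5] of m[2,k]+m[k+1,6]+p_{1}·p_k·p_{6}.
k=2: 0 + 11634 + 4·7·36 = 12642; k=3: 1316 + 19656 + 4·47·36 = 27740; k=4: 2499 + 7812 + 4·7·36 = 11319; k=5: 3367 + 0 + 4·31·36 = 7831.
Minimum: 7831 at k=5.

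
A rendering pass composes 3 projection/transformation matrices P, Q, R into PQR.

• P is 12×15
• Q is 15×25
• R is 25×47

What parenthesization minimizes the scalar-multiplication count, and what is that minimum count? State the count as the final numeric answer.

(P(QR)): cost 26085.
((PQ)R): cost 18600.
Optimal: ((PQ)R) with cost 18600.

18600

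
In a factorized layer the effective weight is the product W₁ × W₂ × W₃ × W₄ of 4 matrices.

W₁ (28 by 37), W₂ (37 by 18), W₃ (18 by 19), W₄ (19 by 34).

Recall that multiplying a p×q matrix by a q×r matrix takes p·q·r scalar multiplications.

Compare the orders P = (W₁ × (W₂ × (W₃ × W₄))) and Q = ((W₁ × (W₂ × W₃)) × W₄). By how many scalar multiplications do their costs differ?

Order P = (W₁ × (W₂ × (W₃ × W₄))): (W₃ × W₄): 18×19 by 19×34 → 18×34, cost 18·19·34 = 11628; (W₂ × (W₃ × W₄)): 37×18 by 18×34 → 37×34, cost 37·18·34 = 22644; cumulative 34272; (W₁ × (W₂ × (W₃ × W₄))): 28×37 by 37×34 → 28×34, cost 28·37·34 = 35224; cumulative 69496. Total 69496.
Order Q = ((W₁ × (W₂ × W₃)) × W₄): (W₂ × W₃): 37×18 by 18×19 → 37×19, cost 37·18·19 = 12654; (W₁ × (W₂ × W₃)): 28×37 by 37×19 → 28×19, cost 28·37·19 = 19684; cumulative 32338; ((W₁ × (W₂ × W₃)) × W₄): 28×19 by 19×34 → 28×34, cost 28·19·34 = 18088; cumulative 50426. Total 50426.
Difference: |69496 − 50426| = 19070.

19070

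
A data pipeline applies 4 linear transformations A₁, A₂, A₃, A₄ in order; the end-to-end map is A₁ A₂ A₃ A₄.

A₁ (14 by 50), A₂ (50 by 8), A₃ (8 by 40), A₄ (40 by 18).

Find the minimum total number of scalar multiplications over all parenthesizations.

Adjacent pairs: A₁A₂ = 14·50·8 = 5600; A₂A₃ = 50·8·40 = 16000; A₃A₄ = 8·40·18 = 5760.
Length 3: A₁..A₃: k=1: 0+16000+14·50·40=44000; k=2: 5600+0+14·8·40=10080 → min 10080 | A₂..A₄: k=2: 0+5760+50·8·18=12960; k=3: 16000+0+50·40·18=52000 → min 12960.
Length 4: A₁..A₄: k=1: 0+12960+14·50·18=25560; k=2: 5600+5760+14·8·18=13376; k=3: 10080+0+14·40·18=20160 → min 13376.
Optimal order: ((A₁ A₂) (A₃ A₄)) with cost 13376.

13376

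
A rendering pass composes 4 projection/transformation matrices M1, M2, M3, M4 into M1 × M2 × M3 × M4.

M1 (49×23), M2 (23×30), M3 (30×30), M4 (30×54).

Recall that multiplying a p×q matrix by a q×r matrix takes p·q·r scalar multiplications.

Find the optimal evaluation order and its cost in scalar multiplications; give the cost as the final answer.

118818

Adjacent pairs: M1M2 = 49·23·30 = 33810; M2M3 = 23·30·30 = 20700; M3M4 = 30·30·54 = 48600.
Length 3: M1..M3: k=1: 0+20700+49·23·30=54510; k=2: 33810+0+49·30·30=77910 → min 54510 | M2..M4: k=2: 0+48600+23·30·54=85860; k=3: 20700+0+23·30·54=57960 → min 57960.
Length 4: M1..M4: k=1: 0+57960+49·23·54=118818; k=2: 33810+48600+49·30·54=161790; k=3: 54510+0+49·30·54=133890 → min 118818.
Optimal parenthesization: (M1 × ((M2 × M3) × M4)) with cost 118818.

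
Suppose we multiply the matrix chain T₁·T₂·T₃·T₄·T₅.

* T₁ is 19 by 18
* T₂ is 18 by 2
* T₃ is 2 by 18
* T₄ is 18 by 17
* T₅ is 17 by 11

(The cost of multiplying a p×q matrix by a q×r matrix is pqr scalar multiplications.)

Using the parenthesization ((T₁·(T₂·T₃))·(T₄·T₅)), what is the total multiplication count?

13932

(T₂·T₃): 18×2 by 2×18 → 18×18, cost 18·2·18 = 648
(T₁·(T₂·T₃)): 19×18 by 18×18 → 19×18, cost 19·18·18 = 6156; cumulative 6804
(T₄·T₅): 18×17 by 17×11 → 18×11, cost 18·17·11 = 3366
((T₁·(T₂·T₃))·(T₄·T₅)): 19×18 by 18×11 → 19×11, cost 19·18·11 = 3762; cumulative 13932
Total: 13932 scalar multiplications.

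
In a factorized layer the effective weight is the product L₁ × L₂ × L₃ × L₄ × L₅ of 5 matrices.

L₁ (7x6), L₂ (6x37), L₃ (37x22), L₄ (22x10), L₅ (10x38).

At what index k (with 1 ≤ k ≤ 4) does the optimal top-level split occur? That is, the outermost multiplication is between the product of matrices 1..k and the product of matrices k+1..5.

4

Adjacent pairs: L₁L₂ = 7·6·37 = 1554; L₂L₃ = 6·37·22 = 4884; L₃L₄ = 37·22·10 = 8140; L₄L₅ = 22·10·38 = 8360.
Length 3: L₁..L₃: k=1: 0+4884+7·6·22=5808; k=2: 1554+0+7·37·22=7252 → min 5808 | L₂..L₄: k=2: 0+8140+6·37·10=10360; k=3: 4884+0+6·22·10=6204 → min 6204 | L₃..L₅: k=3: 0+8360+37·22·38=39292; k=4: 8140+0+37·10·38=22200 → min 22200.
Length 4: L₁..L₄: k=1: 0+6204+7·6·10=6624; k=2: 1554+8140+7·37·10=12284; k=3: 5808+0+7·22·10=7348 → min 6624 | L₂..L₅: k=2: 0+22200+6·37·38=30636; k=3: 4884+8360+6·22·38=18260; k=4: 6204+0+6·10·38=8484 → min 8484.
Top-level splits: k=1: (L₁..L₁)·(L₂..L₅) → 0+8484+7·6·38 = 10080; k=2: (L₁..L₂)·(L₃..L₅) → 1554+22200+7·37·38 = 33596; k=3: (L₁..L₃)·(L₄..L₅) → 5808+8360+7·22·38 = 20020; k=4: (L₁..L₄)·(L₅..L₅) → 6624+0+7·10·38 = 9284.
Best split is after L₄, i.e. k = 4.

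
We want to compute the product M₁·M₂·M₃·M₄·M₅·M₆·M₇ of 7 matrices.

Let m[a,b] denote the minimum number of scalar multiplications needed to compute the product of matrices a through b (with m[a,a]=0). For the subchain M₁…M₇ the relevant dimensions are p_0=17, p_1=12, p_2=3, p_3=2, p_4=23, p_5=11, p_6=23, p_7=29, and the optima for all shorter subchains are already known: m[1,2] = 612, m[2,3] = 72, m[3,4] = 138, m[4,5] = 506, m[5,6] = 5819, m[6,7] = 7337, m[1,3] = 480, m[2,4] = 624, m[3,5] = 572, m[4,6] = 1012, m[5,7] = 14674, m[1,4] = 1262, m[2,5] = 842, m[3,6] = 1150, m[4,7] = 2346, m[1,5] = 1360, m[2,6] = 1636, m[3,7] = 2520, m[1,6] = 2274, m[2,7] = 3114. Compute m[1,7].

3812

m[1,7] = min over k∈[1,6] of m[1,k]+m[k+1,7]+p_{0}·p_k·p_{7}.
k=1: 0 + 3114 + 17·12·29 = 9030; k=2: 612 + 2520 + 17·3·29 = 4611; k=3: 480 + 2346 + 17·2·29 = 3812; k=4: 1262 + 14674 + 17·23·29 = 27275; k=5: 1360 + 7337 + 17·11·29 = 14120; k=6: 2274 + 0 + 17·23·29 = 13613.
Minimum: 3812 at k=3.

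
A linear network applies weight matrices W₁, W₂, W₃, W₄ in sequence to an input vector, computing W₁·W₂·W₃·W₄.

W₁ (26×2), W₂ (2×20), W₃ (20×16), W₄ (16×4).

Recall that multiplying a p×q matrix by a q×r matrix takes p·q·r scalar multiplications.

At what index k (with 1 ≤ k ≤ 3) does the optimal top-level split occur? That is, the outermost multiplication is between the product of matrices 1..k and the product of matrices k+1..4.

Adjacent pairs: W₁W₂ = 26·2·20 = 1040; W₂W₃ = 2·20·16 = 640; W₃W₄ = 20·16·4 = 1280.
Length 3: W₁..W₃: k=1: 0+640+26·2·16=1472; k=2: 1040+0+26·20·16=9360 → min 1472 | W₂..W₄: k=2: 0+1280+2·20·4=1440; k=3: 640+0+2·16·4=768 → min 768.
Top-level splits: k=1: (W₁..W₁)·(W₂..W₄) → 0+768+26·2·4 = 976; k=2: (W₁..W₂)·(W₃..W₄) → 1040+1280+26·20·4 = 4400; k=3: (W₁..W₃)·(W₄..W₄) → 1472+0+26·16·4 = 3136.
Best split is after W₁, i.e. k = 1.

1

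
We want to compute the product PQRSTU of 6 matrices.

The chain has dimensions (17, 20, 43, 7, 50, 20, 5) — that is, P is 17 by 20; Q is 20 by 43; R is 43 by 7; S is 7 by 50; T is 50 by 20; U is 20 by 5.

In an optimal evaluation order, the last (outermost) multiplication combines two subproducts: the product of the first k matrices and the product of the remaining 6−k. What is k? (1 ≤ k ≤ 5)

1

Adjacent pairs: PQ = 17·20·43 = 14620; QR = 20·43·7 = 6020; RS = 43·7·50 = 15050; ST = 7·50·20 = 7000; TU = 50·20·5 = 5000.
Length 3: P..R: k=1: 0+6020+17·20·7=8400; k=2: 14620+0+17·43·7=19737 → min 8400 | Q..S: k=2: 0+15050+20·43·50=58050; k=3: 6020+0+20·7·50=13020 → min 13020 | R..T: k=3: 0+7000+43·7·20=13020; k=4: 15050+0+43·50·20=58050 → min 13020 | S..U: k=4: 0+5000+7·50·5=6750; k=5: 7000+0+7·20·5=7700 → min 6750.
Length 4: P..S: k=1: 0+13020+17·20·50=30020; k=2: 14620+15050+17·43·50=66220; k=3: 8400+0+17·7·50=14350 → min 14350 | Q..T: k=2: 0+13020+20·43·20=30220; k=3: 6020+7000+20·7·20=15820; k=4: 13020+0+20·50·20=33020 → min 15820 | R..U: k=3: 0+6750+43·7·5=8255; k=4: 15050+5000+43·50·5=30800; k=5: 13020+0+43·20·5=17320 → min 8255.
Length 5: P..T: k=1: 0+15820+17·20·20=22620; k=2: 14620+13020+17·43·20=42260; k=3: 8400+7000+17·7·20=17780; k=4: 14350+0+17·50·20=31350 → min 17780 | Q..U: k=2: 0+8255+20·43·5=12555; k=3: 6020+6750+20·7·5=13470; k=4: 13020+5000+20·50·5=23020; k=5: 15820+0+20·20·5=17820 → min 12555.
Top-level splits: k=1: (P..P)·(Q..U) → 0+12555+17·20·5 = 14255; k=2: (P..Q)·(R..U) → 14620+8255+17·43·5 = 26530; k=3: (P..R)·(S..U) → 8400+6750+17·7·5 = 15745; k=4: (P..S)·(T..U) → 14350+5000+17·50·5 = 23600; k=5: (P..T)·(U..U) → 17780+0+17·20·5 = 19480.
Best split is after P, i.e. k = 1.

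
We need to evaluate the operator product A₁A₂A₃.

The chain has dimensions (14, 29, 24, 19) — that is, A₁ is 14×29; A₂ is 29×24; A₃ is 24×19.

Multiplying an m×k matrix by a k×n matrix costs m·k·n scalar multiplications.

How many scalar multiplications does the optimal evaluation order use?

Order (A₁(A₂A₃)): (A₂A₃): 29×24 by 24×19 → 29×19, cost 29·24·19 = 13224; (A₁(A₂A₃)): 14×29 by 29×19 → 14×19, cost 14·29·19 = 7714; cumulative 20938. Total 20938.
Order ((A₁A₂)A₃): (A₁A₂): 14×29 by 29×24 → 14×24, cost 14·29·24 = 9744; ((A₁A₂)A₃): 14×24 by 24×19 → 14×19, cost 14·24·19 = 6384; cumulative 16128. Total 16128.
Minimum: 16128.

16128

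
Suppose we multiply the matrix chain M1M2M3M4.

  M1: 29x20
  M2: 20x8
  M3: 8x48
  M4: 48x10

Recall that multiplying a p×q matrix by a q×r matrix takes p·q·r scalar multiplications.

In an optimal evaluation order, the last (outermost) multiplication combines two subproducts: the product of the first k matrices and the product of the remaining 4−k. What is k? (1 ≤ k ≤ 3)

Adjacent pairs: M1M2 = 29·20·8 = 4640; M2M3 = 20·8·48 = 7680; M3M4 = 8·48·10 = 3840.
Length 3: M1..M3: k=1: 0+7680+29·20·48=35520; k=2: 4640+0+29·8·48=15776 → min 15776 | M2..M4: k=2: 0+3840+20·8·10=5440; k=3: 7680+0+20·48·10=17280 → min 5440.
Top-level splits: k=1: (M1..M1)·(M2..M4) → 0+5440+29·20·10 = 11240; k=2: (M1..M2)·(M3..M4) → 4640+3840+29·8·10 = 10800; k=3: (M1..M3)·(M4..M4) → 15776+0+29·48·10 = 29696.
Best split is after M2, i.e. k = 2.

2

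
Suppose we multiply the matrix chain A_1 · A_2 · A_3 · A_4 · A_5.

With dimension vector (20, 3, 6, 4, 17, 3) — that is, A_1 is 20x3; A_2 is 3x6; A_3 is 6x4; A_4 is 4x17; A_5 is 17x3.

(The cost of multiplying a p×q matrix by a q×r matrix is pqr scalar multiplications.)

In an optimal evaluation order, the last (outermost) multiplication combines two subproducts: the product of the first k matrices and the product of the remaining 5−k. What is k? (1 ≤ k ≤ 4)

1

Adjacent pairs: A_1A_2 = 20·3·6 = 360; A_2A_3 = 3·6·4 = 72; A_3A_4 = 6·4·17 = 408; A_4A_5 = 4·17·3 = 204.
Length 3: A_1..A_3: k=1: 0+72+20·3·4=312; k=2: 360+0+20·6·4=840 → min 312 | A_2..A_4: k=2: 0+408+3·6·17=714; k=3: 72+0+3·4·17=276 → min 276 | A_3..A_5: k=3: 0+204+6·4·3=276; k=4: 408+0+6·17·3=714 → min 276.
Length 4: A_1..A_4: k=1: 0+276+20·3·17=1296; k=2: 360+408+20·6·17=2808; k=3: 312+0+20·4·17=1672 → min 1296 | A_2..A_5: k=2: 0+276+3·6·3=330; k=3: 72+204+3·4·3=312; k=4: 276+0+3·17·3=429 → min 312.
Top-level splits: k=1: (A_1..A_1)·(A_2..A_5) → 0+312+20·3·3 = 492; k=2: (A_1..A_2)·(A_3..A_5) → 360+276+20·6·3 = 996; k=3: (A_1..A_3)·(A_4..A_5) → 312+204+20·4·3 = 756; k=4: (A_1..A_4)·(A_5..A_5) → 1296+0+20·17·3 = 2316.
Best split is after A_1, i.e. k = 1.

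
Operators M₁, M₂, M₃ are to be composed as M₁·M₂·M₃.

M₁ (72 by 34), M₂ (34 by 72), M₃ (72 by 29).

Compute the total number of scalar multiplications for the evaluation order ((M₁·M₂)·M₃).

(M₁·M₂): 72×34 by 34×72 → 72×72, cost 72·34·72 = 176256
((M₁·M₂)·M₃): 72×72 by 72×29 → 72×29, cost 72·72·29 = 150336; cumulative 326592
Total: 326592 scalar multiplications.

326592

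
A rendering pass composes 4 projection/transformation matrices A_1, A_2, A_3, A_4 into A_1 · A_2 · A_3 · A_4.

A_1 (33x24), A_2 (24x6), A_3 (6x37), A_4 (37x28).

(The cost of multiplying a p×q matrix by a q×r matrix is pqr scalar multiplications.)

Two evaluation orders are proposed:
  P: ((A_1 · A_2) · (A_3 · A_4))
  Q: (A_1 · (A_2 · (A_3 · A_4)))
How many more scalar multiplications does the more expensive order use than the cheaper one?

Order P = ((A_1 · A_2) · (A_3 · A_4)): (A_1 · A_2): 33×24 by 24×6 → 33×6, cost 33·24·6 = 4752; (A_3 · A_4): 6×37 by 37×28 → 6×28, cost 6·37·28 = 6216; ((A_1 · A_2) · (A_3 · A_4)): 33×6 by 6×28 → 33×28, cost 33·6·28 = 5544; cumulative 16512. Total 16512.
Order Q = (A_1 · (A_2 · (A_3 · A_4))): (A_3 · A_4): 6×37 by 37×28 → 6×28, cost 6·37·28 = 6216; (A_2 · (A_3 · A_4)): 24×6 by 6×28 → 24×28, cost 24·6·28 = 4032; cumulative 10248; (A_1 · (A_2 · (A_3 · A_4))): 33×24 by 24×28 → 33×28, cost 33·24·28 = 22176; cumulative 32424. Total 32424.
Difference: |16512 − 32424| = 15912.

15912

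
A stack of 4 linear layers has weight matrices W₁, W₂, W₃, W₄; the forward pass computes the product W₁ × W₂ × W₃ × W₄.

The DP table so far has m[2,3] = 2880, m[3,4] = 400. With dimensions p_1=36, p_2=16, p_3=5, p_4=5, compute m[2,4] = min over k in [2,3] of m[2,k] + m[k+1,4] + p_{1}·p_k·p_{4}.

m[2,4] = min over k∈[2,3] of m[2,k]+m[k+1,4]+p_{1}·p_k·p_{4}.
k=2: 0 + 400 + 36·16·5 = 3280; k=3: 2880 + 0 + 36·5·5 = 3780.
Minimum: 3280 at k=2.

3280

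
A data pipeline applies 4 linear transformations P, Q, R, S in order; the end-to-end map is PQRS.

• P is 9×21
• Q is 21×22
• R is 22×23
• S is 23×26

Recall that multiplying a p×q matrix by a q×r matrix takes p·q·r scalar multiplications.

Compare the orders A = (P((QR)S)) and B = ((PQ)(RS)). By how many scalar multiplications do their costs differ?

5636

Order A = (P((QR)S)): (QR): 21×22 by 22×23 → 21×23, cost 21·22·23 = 10626; ((QR)S): 21×23 by 23×26 → 21×26, cost 21·23·26 = 12558; cumulative 23184; (P((QR)S)): 9×21 by 21×26 → 9×26, cost 9·21·26 = 4914; cumulative 28098. Total 28098.
Order B = ((PQ)(RS)): (PQ): 9×21 by 21×22 → 9×22, cost 9·21·22 = 4158; (RS): 22×23 by 23×26 → 22×26, cost 22·23·26 = 13156; ((PQ)(RS)): 9×22 by 22×26 → 9×26, cost 9·22·26 = 5148; cumulative 22462. Total 22462.
Difference: |28098 − 22462| = 5636.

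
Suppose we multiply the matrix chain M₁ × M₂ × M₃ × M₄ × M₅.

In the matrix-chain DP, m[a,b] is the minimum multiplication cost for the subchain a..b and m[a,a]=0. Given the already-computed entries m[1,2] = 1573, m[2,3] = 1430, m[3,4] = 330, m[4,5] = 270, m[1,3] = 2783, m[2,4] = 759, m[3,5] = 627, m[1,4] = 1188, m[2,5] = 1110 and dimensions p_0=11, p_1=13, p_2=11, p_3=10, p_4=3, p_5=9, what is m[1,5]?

1485

m[1,5] = min over k∈[1,4] of m[1,k]+m[k+1,5]+p_{0}·p_k·p_{5}.
k=1: 0 + 1110 + 11·13·9 = 2397; k=2: 1573 + 627 + 11·11·9 = 3289; k=3: 2783 + 270 + 11·10·9 = 4043; k=4: 1188 + 0 + 11·3·9 = 1485.
Minimum: 1485 at k=4.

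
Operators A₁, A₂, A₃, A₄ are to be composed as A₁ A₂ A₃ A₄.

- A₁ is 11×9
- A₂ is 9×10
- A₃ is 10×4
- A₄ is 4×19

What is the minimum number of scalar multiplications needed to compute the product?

1592

Adjacent pairs: A₁A₂ = 11·9·10 = 990; A₂A₃ = 9·10·4 = 360; A₃A₄ = 10·4·19 = 760.
Length 3: A₁..A₃: k=1: 0+360+11·9·4=756; k=2: 990+0+11·10·4=1430 → min 756 | A₂..A₄: k=2: 0+760+9·10·19=2470; k=3: 360+0+9·4·19=1044 → min 1044.
Length 4: A₁..A₄: k=1: 0+1044+11·9·19=2925; k=2: 990+760+11·10·19=3840; k=3: 756+0+11·4·19=1592 → min 1592.
Optimal order: ((A₁ (A₂ A₃)) A₄) with cost 1592.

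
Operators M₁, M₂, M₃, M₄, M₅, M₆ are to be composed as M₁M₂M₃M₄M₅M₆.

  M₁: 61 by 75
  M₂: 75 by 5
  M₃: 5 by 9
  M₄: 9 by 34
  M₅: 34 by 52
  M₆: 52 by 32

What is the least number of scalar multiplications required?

51325

Adjacent pairs: M₁M₂ = 61·75·5 = 22875; M₂M₃ = 75·5·9 = 3375; M₃M₄ = 5·9·34 = 1530; M₄M₅ = 9·34·52 = 15912; M₅M₆ = 34·52·32 = 56576.
Length 3: M₁..M₃: k=1: 0+3375+61·75·9=44550; k=2: 22875+0+61·5·9=25620 → min 25620 | M₂..M₄: k=2: 0+1530+75·5·34=14280; k=3: 3375+0+75·9·34=26325 → min 14280 | M₃..M₅: k=3: 0+15912+5·9·52=18252; k=4: 1530+0+5·34·52=10370 → min 10370 | M₄..M₆: k=4: 0+56576+9·34·32=66368; k=5: 15912+0+9·52·32=30888 → min 30888.
Length 4: M₁..M₄: k=1: 0+14280+61·75·34=169830; k=2: 22875+1530+61·5·34=34775; k=3: 25620+0+61·9·34=44286 → min 34775 | M₂..M₅: k=2: 0+10370+75·5·52=29870; k=3: 3375+15912+75·9·52=54387; k=4: 14280+0+75·34·52=146880 → min 29870 | M₃..M₆: k=3: 0+30888+5·9·32=32328; k=4: 1530+56576+5·34·32=63546; k=5: 10370+0+5·52·32=18690 → min 18690.
Length 5: M₁..M₅: k=1: 0+29870+61·75·52=267770; k=2: 22875+10370+61·5·52=49105; k=3: 25620+15912+61·9·52=70080; k=4: 34775+0+61·34·52=142623 → min 49105 | M₂..M₆: k=2: 0+18690+75·5·32=30690; k=3: 3375+30888+75·9·32=55863; k=4: 14280+56576+75·34·32=152456; k=5: 29870+0+75·52·32=154670 → min 30690.
Length 6: M₁..M₆: k=1: 0+30690+61·75·32=177090; k=2: 22875+18690+61·5·32=51325; k=3: 25620+30888+61·9·32=74076; k=4: 34775+56576+61·34·32=157719; k=5: 49105+0+61·52·32=150609 → min 51325.
Optimal order: ((M₁M₂)(((M₃M₄)M₅)M₆)) with cost 51325.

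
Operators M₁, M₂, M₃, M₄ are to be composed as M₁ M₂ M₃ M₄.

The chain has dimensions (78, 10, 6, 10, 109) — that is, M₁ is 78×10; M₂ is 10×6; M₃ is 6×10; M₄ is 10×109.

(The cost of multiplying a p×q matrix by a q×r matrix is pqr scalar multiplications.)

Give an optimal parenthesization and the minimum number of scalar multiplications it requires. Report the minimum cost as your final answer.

Adjacent pairs: M₁M₂ = 78·10·6 = 4680; M₂M₃ = 10·6·10 = 600; M₃M₄ = 6·10·109 = 6540.
Length 3: M₁..M₃: k=1: 0+600+78·10·10=8400; k=2: 4680+0+78·6·10=9360 → min 8400 | M₂..M₄: k=2: 0+6540+10·6·109=13080; k=3: 600+0+10·10·109=11500 → min 11500.
Length 4: M₁..M₄: k=1: 0+11500+78·10·109=96520; k=2: 4680+6540+78·6·109=62232; k=3: 8400+0+78·10·109=93420 → min 62232.
Optimal parenthesization: ((M₁ M₂) (M₃ M₄)) with cost 62232.

62232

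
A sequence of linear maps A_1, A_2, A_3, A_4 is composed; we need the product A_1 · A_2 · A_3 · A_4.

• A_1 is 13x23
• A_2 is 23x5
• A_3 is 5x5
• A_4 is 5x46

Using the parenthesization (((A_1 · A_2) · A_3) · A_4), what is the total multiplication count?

(A_1 · A_2): 13×23 by 23×5 → 13×5, cost 13·23·5 = 1495
((A_1 · A_2) · A_3): 13×5 by 5×5 → 13×5, cost 13·5·5 = 325; cumulative 1820
(((A_1 · A_2) · A_3) · A_4): 13×5 by 5×46 → 13×46, cost 13·5·46 = 2990; cumulative 4810
Total: 4810 scalar multiplications.

4810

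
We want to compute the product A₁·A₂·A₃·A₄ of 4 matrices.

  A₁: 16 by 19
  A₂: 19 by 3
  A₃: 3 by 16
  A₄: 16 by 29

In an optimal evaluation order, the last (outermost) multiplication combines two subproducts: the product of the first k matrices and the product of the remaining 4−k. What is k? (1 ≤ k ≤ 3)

Adjacent pairs: A₁A₂ = 16·19·3 = 912; A₂A₃ = 19·3·16 = 912; A₃A₄ = 3·16·29 = 1392.
Length 3: A₁..A₃: k=1: 0+912+16·19·16=5776; k=2: 912+0+16·3·16=1680 → min 1680 | A₂..A₄: k=2: 0+1392+19·3·29=3045; k=3: 912+0+19·16·29=9728 → min 3045.
Top-level splits: k=1: (A₁..A₁)·(A₂..A₄) → 0+3045+16·19·29 = 11861; k=2: (A₁..A₂)·(A₃..A₄) → 912+1392+16·3·29 = 3696; k=3: (A₁..A₃)·(A₄..A₄) → 1680+0+16·16·29 = 9104.
Best split is after A₂, i.e. k = 2.

2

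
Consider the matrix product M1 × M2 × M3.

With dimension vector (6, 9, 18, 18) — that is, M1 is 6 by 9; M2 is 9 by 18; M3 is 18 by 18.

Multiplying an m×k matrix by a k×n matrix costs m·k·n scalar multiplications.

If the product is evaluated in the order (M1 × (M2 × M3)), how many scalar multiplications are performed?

(M2 × M3): 9×18 by 18×18 → 9×18, cost 9·18·18 = 2916
(M1 × (M2 × M3)): 6×9 by 9×18 → 6×18, cost 6·9·18 = 972; cumulative 3888
Total: 3888 scalar multiplications.

3888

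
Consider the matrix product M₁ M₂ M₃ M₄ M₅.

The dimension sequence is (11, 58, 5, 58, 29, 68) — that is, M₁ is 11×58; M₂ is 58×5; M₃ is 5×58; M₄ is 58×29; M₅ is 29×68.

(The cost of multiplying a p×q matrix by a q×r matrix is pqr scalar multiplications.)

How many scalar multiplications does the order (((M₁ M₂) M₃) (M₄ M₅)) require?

164140

(M₁ M₂): 11×58 by 58×5 → 11×5, cost 11·58·5 = 3190
((M₁ M₂) M₃): 11×5 by 5×58 → 11×58, cost 11·5·58 = 3190; cumulative 6380
(M₄ M₅): 58×29 by 29×68 → 58×68, cost 58·29·68 = 114376
(((M₁ M₂) M₃) (M₄ M₅)): 11×58 by 58×68 → 11×68, cost 11·58·68 = 43384; cumulative 164140
Total: 164140 scalar multiplications.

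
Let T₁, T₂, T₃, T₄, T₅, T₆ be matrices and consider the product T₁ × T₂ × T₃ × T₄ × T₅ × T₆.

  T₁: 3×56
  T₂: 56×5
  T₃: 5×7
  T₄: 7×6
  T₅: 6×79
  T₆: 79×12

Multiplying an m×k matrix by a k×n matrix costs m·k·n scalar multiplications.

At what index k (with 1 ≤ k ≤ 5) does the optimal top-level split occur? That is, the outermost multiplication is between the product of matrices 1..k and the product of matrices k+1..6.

5

Adjacent pairs: T₁T₂ = 3·56·5 = 840; T₂T₃ = 56·5·7 = 1960; T₃T₄ = 5·7·6 = 210; T₄T₅ = 7·6·79 = 3318; T₅T₆ = 6·79·12 = 5688.
Length 3: T₁..T₃: k=1: 0+1960+3·56·7=3136; k=2: 840+0+3·5·7=945 → min 945 | T₂..T₄: k=2: 0+210+56·5·6=1890; k=3: 1960+0+56·7·6=4312 → min 1890 | T₃..T₅: k=3: 0+3318+5·7·79=6083; k=4: 210+0+5·6·79=2580 → min 2580 | T₄..T₆: k=4: 0+5688+7·6·12=6192; k=5: 3318+0+7·79·12=9954 → min 6192.
Length 4: T₁..T₄: k=1: 0+1890+3·56·6=2898; k=2: 840+210+3·5·6=1140; k=3: 945+0+3·7·6=1071 → min 1071 | T₂..T₅: k=2: 0+2580+56·5·79=24700; k=3: 1960+3318+56·7·79=36246; k=4: 1890+0+56·6·79=28434 → min 24700 | T₃..T₆: k=3: 0+6192+5·7·12=6612; k=4: 210+5688+5·6·12=6258; k=5: 2580+0+5·79·12=7320 → min 6258.
Length 5: T₁..T₅: k=1: 0+24700+3·56·79=37972; k=2: 840+2580+3·5·79=4605; k=3: 945+3318+3·7·79=5922; k=4: 1071+0+3·6·79=2493 → min 2493 | T₂..T₆: k=2: 0+6258+56·5·12=9618; k=3: 1960+6192+56·7·12=12856; k=4: 1890+5688+56·6·12=11610; k=5: 24700+0+56·79·12=77788 → min 9618.
Top-level splits: k=1: (T₁..T₁)·(T₂..T₆) → 0+9618+3·56·12 = 11634; k=2: (T₁..T₂)·(T₃..T₆) → 840+6258+3·5·12 = 7278; k=3: (T₁..T₃)·(T₄..T₆) → 945+6192+3·7·12 = 7389; k=4: (T₁..T₄)·(T₅..T₆) → 1071+5688+3·6·12 = 6975; k=5: (T₁..T₅)·(T₆..T₆) → 2493+0+3·79·12 = 5337.
Best split is after T₅, i.e. k = 5.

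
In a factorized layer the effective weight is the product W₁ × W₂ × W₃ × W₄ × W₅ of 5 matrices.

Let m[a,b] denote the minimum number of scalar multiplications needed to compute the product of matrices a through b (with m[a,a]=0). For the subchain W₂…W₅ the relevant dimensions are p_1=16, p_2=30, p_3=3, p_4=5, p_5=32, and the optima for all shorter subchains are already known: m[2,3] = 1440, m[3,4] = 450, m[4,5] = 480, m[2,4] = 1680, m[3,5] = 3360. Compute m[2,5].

3456

m[2,5] = min over k∈[2,4] of m[2,k]+m[k+1,5]+p_{1}·p_k·p_{5}.
k=2: 0 + 3360 + 16·30·32 = 18720; k=3: 1440 + 480 + 16·3·32 = 3456; k=4: 1680 + 0 + 16·5·32 = 4240.
Minimum: 3456 at k=3.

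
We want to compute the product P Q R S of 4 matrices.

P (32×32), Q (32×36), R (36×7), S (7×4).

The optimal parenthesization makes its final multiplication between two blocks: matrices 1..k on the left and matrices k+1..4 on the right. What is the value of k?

1

Adjacent pairs: PQ = 32·32·36 = 36864; QR = 32·36·7 = 8064; RS = 36·7·4 = 1008.
Length 3: P..R: k=1: 0+8064+32·32·7=15232; k=2: 36864+0+32·36·7=44928 → min 15232 | Q..S: k=2: 0+1008+32·36·4=5616; k=3: 8064+0+32·7·4=8960 → min 5616.
Top-level splits: k=1: (P..P)·(Q..S) → 0+5616+32·32·4 = 9712; k=2: (P..Q)·(R..S) → 36864+1008+32·36·4 = 42480; k=3: (P..R)·(S..S) → 15232+0+32·7·4 = 16128.
Best split is after P, i.e. k = 1.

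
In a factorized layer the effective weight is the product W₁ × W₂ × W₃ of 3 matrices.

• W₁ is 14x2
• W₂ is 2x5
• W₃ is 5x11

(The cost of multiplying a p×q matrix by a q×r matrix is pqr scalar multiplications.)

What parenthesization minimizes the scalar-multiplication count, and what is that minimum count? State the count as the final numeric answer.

(W₁ × (W₂ × W₃)): cost 418.
((W₁ × W₂) × W₃): cost 910.
Optimal: (W₁ × (W₂ × W₃)) with cost 418.

418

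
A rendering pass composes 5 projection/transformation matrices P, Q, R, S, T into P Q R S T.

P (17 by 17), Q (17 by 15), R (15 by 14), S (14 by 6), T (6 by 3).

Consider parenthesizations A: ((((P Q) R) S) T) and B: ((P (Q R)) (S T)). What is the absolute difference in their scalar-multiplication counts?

Order A = ((((P Q) R) S) T): (P Q): 17×17 by 17×15 → 17×15, cost 17·17·15 = 4335; ((P Q) R): 17×15 by 15×14 → 17×14, cost 17·15·14 = 3570; cumulative 7905; (((P Q) R) S): 17×14 by 14×6 → 17×6, cost 17·14·6 = 1428; cumulative 9333; ((((P Q) R) S) T): 17×6 by 6×3 → 17×3, cost 17·6·3 = 306; cumulative 9639. Total 9639.
Order B = ((P (Q R)) (S T)): (Q R): 17×15 by 15×14 → 17×14, cost 17·15·14 = 3570; (P (Q R)): 17×17 by 17×14 → 17×14, cost 17·17·14 = 4046; cumulative 7616; (S T): 14×6 by 6×3 → 14×3, cost 14·6·3 = 252; ((P (Q R)) (S T)): 17×14 by 14×3 → 17×3, cost 17·14·3 = 714; cumulative 8582. Total 8582.
Difference: |9639 − 8582| = 1057.

1057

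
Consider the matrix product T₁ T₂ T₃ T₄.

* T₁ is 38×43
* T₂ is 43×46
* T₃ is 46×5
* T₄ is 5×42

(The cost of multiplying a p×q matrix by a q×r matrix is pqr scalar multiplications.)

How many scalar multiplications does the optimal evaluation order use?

Adjacent pairs: T₁T₂ = 38·43·46 = 75164; T₂T₃ = 43·46·5 = 9890; T₃T₄ = 46·5·42 = 9660.
Length 3: T₁..T₃: k=1: 0+9890+38·43·5=18060; k=2: 75164+0+38·46·5=83904 → min 18060 | T₂..T₄: k=2: 0+9660+43·46·42=92736; k=3: 9890+0+43·5·42=18920 → min 18920.
Length 4: T₁..T₄: k=1: 0+18920+38·43·42=87548; k=2: 75164+9660+38·46·42=158240; k=3: 18060+0+38·5·42=26040 → min 26040.
Optimal order: ((T₁ (T₂ T₃)) T₄) with cost 26040.

26040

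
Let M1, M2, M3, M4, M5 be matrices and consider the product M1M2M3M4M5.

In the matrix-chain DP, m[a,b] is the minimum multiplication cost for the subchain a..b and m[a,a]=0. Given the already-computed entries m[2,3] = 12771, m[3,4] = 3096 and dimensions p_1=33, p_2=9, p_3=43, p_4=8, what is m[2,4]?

5472

m[2,4] = min over k∈[2,3] of m[2,k]+m[k+1,4]+p_{1}·p_k·p_{4}.
k=2: 0 + 3096 + 33·9·8 = 5472; k=3: 12771 + 0 + 33·43·8 = 24123.
Minimum: 5472 at k=2.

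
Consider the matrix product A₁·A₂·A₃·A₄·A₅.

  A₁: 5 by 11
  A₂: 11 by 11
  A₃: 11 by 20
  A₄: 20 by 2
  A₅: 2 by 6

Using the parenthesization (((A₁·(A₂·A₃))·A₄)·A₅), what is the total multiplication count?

3780

(A₂·A₃): 11×11 by 11×20 → 11×20, cost 11·11·20 = 2420
(A₁·(A₂·A₃)): 5×11 by 11×20 → 5×20, cost 5·11·20 = 1100; cumulative 3520
((A₁·(A₂·A₃))·A₄): 5×20 by 20×2 → 5×2, cost 5·20·2 = 200; cumulative 3720
(((A₁·(A₂·A₃))·A₄)·A₅): 5×2 by 2×6 → 5×6, cost 5·2·6 = 60; cumulative 3780
Total: 3780 scalar multiplications.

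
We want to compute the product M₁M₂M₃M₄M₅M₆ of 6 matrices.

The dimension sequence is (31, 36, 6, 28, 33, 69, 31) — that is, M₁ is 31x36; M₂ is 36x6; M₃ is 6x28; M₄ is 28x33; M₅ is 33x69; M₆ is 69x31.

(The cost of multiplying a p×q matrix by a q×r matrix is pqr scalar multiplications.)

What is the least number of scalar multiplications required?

44502

Adjacent pairs: M₁M₂ = 31·36·6 = 6696; M₂M₃ = 36·6·28 = 6048; M₃M₄ = 6·28·33 = 5544; M₄M₅ = 28·33·69 = 63756; M₅M₆ = 33·69·31 = 70587.
Length 3: M₁..M₃: k=1: 0+6048+31·36·28=37296; k=2: 6696+0+31·6·28=11904 → min 11904 | M₂..M₄: k=2: 0+5544+36·6·33=12672; k=3: 6048+0+36·28·33=39312 → min 12672 | M₃..M₅: k=3: 0+63756+6·28·69=75348; k=4: 5544+0+6·33·69=19206 → min 19206 | M₄..M₆: k=4: 0+70587+28·33·31=99231; k=5: 63756+0+28·69·31=123648 → min 99231.
Length 4: M₁..M₄: k=1: 0+12672+31·36·33=49500; k=2: 6696+5544+31·6·33=18378; k=3: 11904+0+31·28·33=40548 → min 18378 | M₂..M₅: k=2: 0+19206+36·6·69=34110; k=3: 6048+63756+36·28·69=139356; k=4: 12672+0+36·33·69=94644 → min 34110 | M₃..M₆: k=3: 0+99231+6·28·31=104439; k=4: 5544+70587+6·33·31=82269; k=5: 19206+0+6·69·31=32040 → min 32040.
Length 5: M₁..M₅: k=1: 0+34110+31·36·69=111114; k=2: 6696+19206+31·6·69=38736; k=3: 11904+63756+31·28·69=135552; k=4: 18378+0+31·33·69=88965 → min 38736 | M₂..M₆: k=2: 0+32040+36·6·31=38736; k=3: 6048+99231+36·28·31=136527; k=4: 12672+70587+36·33·31=120087; k=5: 34110+0+36·69·31=111114 → min 38736.
Length 6: M₁..M₆: k=1: 0+38736+31·36·31=73332; k=2: 6696+32040+31·6·31=44502; k=3: 11904+99231+31·28·31=138043; k=4: 18378+70587+31·33·31=120678; k=5: 38736+0+31·69·31=105045 → min 44502.
Optimal order: ((M₁M₂)(((M₃M₄)M₅)M₆)) with cost 44502.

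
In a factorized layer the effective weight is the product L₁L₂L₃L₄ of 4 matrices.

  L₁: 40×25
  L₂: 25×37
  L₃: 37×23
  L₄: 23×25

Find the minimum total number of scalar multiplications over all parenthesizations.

Adjacent pairs: L₁L₂ = 40·25·37 = 37000; L₂L₃ = 25·37·23 = 21275; L₃L₄ = 37·23·25 = 21275.
Length 3: L₁..L₃: k=1: 0+21275+40·25·23=44275; k=2: 37000+0+40·37·23=71040 → min 44275 | L₂..L₄: k=2: 0+21275+25·37·25=44400; k=3: 21275+0+25·23·25=35650 → min 35650.
Length 4: L₁..L₄: k=1: 0+35650+40·25·25=60650; k=2: 37000+21275+40·37·25=95275; k=3: 44275+0+40·23·25=67275 → min 60650.
Optimal order: (L₁((L₂L₃)L₄)) with cost 60650.

60650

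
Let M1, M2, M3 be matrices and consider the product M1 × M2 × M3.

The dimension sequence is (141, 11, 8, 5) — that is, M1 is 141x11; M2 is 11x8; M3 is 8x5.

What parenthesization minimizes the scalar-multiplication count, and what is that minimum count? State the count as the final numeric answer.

(M1 × (M2 × M3)): cost 8195.
((M1 × M2) × M3): cost 18048.
Optimal: (M1 × (M2 × M3)) with cost 8195.

8195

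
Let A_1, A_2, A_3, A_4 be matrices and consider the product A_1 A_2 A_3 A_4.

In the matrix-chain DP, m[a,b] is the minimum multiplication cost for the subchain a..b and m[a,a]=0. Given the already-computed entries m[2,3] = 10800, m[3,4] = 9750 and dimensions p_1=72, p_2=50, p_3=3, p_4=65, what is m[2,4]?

24840

m[2,4] = min over k∈[2,3] of m[2,k]+m[k+1,4]+p_{1}·p_k·p_{4}.
k=2: 0 + 9750 + 72·50·65 = 243750; k=3: 10800 + 0 + 72·3·65 = 24840.
Minimum: 24840 at k=3.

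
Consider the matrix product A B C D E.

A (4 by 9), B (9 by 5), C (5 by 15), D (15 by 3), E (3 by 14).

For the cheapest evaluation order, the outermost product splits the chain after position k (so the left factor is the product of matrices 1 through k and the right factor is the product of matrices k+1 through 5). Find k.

4

Adjacent pairs: AB = 4·9·5 = 180; BC = 9·5·15 = 675; CD = 5·15·3 = 225; DE = 15·3·14 = 630.
Length 3: A..C: k=1: 0+675+4·9·15=1215; k=2: 180+0+4·5·15=480 → min 480 | B..D: k=2: 0+225+9·5·3=360; k=3: 675+0+9·15·3=1080 → min 360 | C..E: k=3: 0+630+5·15·14=1680; k=4: 225+0+5·3·14=435 → min 435.
Length 4: A..D: k=1: 0+360+4·9·3=468; k=2: 180+225+4·5·3=465; k=3: 480+0+4·15·3=660 → min 465 | B..E: k=2: 0+435+9·5·14=1065; k=3: 675+630+9·15·14=3195; k=4: 360+0+9·3·14=738 → min 738.
Top-level splits: k=1: (A..A)·(B..E) → 0+738+4·9·14 = 1242; k=2: (A..B)·(C..E) → 180+435+4·5·14 = 895; k=3: (A..C)·(D..E) → 480+630+4·15·14 = 1950; k=4: (A..D)·(E..E) → 465+0+4·3·14 = 633.
Best split is after D, i.e. k = 4.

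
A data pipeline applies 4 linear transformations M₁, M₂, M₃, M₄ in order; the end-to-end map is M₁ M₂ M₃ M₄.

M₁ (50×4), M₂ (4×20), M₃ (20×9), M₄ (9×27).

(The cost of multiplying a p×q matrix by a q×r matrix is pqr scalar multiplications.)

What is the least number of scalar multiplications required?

7092

Adjacent pairs: M₁M₂ = 50·4·20 = 4000; M₂M₃ = 4·20·9 = 720; M₃M₄ = 20·9·27 = 4860.
Length 3: M₁..M₃: k=1: 0+720+50·4·9=2520; k=2: 4000+0+50·20·9=13000 → min 2520 | M₂..M₄: k=2: 0+4860+4·20·27=7020; k=3: 720+0+4·9·27=1692 → min 1692.
Length 4: M₁..M₄: k=1: 0+1692+50·4·27=7092; k=2: 4000+4860+50·20·27=35860; k=3: 2520+0+50·9·27=14670 → min 7092.
Optimal order: (M₁ ((M₂ M₃) M₄)) with cost 7092.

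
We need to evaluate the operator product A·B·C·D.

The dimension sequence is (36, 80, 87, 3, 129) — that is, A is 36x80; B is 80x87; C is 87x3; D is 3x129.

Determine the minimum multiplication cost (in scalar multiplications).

43452

Adjacent pairs: AB = 36·80·87 = 250560; BC = 80·87·3 = 20880; CD = 87·3·129 = 33669.
Length 3: A..C: k=1: 0+20880+36·80·3=29520; k=2: 250560+0+36·87·3=259956 → min 29520 | B..D: k=2: 0+33669+80·87·129=931509; k=3: 20880+0+80·3·129=51840 → min 51840.
Length 4: A..D: k=1: 0+51840+36·80·129=423360; k=2: 250560+33669+36·87·129=688257; k=3: 29520+0+36·3·129=43452 → min 43452.
Optimal order: ((A·(B·C))·D) with cost 43452.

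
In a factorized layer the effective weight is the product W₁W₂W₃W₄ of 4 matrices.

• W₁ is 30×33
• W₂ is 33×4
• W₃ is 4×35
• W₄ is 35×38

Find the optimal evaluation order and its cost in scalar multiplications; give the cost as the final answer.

Adjacent pairs: W₁W₂ = 30·33·4 = 3960; W₂W₃ = 33·4·35 = 4620; W₃W₄ = 4·35·38 = 5320.
Length 3: W₁..W₃: k=1: 0+4620+30·33·35=39270; k=2: 3960+0+30·4·35=8160 → min 8160 | W₂..W₄: k=2: 0+5320+33·4·38=10336; k=3: 4620+0+33·35·38=48510 → min 10336.
Length 4: W₁..W₄: k=1: 0+10336+30·33·38=47956; k=2: 3960+5320+30·4·38=13840; k=3: 8160+0+30·35·38=48060 → min 13840.
Optimal parenthesization: ((W₁W₂)(W₃W₄)) with cost 13840.

13840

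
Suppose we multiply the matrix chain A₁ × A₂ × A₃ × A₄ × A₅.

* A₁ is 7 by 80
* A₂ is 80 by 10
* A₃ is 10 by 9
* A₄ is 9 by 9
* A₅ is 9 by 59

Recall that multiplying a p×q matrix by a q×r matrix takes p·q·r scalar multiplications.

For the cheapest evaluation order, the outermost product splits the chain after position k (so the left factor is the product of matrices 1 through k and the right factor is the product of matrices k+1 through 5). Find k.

4

Adjacent pairs: A₁A₂ = 7·80·10 = 5600; A₂A₃ = 80·10·9 = 7200; A₃A₄ = 10·9·9 = 810; A₄A₅ = 9·9·59 = 4779.
Length 3: A₁..A₃: k=1: 0+7200+7·80·9=12240; k=2: 5600+0+7·10·9=6230 → min 6230 | A₂..A₄: k=2: 0+810+80·10·9=8010; k=3: 7200+0+80·9·9=13680 → min 8010 | A₃..A₅: k=3: 0+4779+10·9·59=10089; k=4: 810+0+10·9·59=6120 → min 6120.
Length 4: A₁..A₄: k=1: 0+8010+7·80·9=13050; k=2: 5600+810+7·10·9=7040; k=3: 6230+0+7·9·9=6797 → min 6797 | A₂..A₅: k=2: 0+6120+80·10·59=53320; k=3: 7200+4779+80·9·59=54459; k=4: 8010+0+80·9·59=50490 → min 50490.
Top-level splits: k=1: (A₁..A₁)·(A₂..A₅) → 0+50490+7·80·59 = 83530; k=2: (A₁..A₂)·(A₃..A₅) → 5600+6120+7·10·59 = 15850; k=3: (A₁..A₃)·(A₄..A₅) → 6230+4779+7·9·59 = 14726; k=4: (A₁..A₄)·(A₅..A₅) → 6797+0+7·9·59 = 10514.
Best split is after A₄, i.e. k = 4.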